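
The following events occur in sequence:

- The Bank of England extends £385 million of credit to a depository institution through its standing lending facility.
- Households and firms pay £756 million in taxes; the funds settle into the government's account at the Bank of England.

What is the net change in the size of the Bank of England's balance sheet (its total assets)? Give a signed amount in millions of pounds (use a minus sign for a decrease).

Discount-window loan £385 million: a Bank of England asset is acquired → +£385M.
Government account inflow £756 million: only the composition of liabilities changes → 0.
Net: 385 + 0 = +£385 million.

+£385 million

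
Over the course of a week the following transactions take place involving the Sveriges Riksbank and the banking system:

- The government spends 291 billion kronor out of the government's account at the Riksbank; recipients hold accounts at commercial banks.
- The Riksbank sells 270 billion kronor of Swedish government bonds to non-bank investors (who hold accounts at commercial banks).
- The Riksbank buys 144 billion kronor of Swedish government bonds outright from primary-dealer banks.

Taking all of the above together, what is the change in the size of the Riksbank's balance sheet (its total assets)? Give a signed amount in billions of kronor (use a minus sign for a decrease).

Riksbank balance sheet:
  Assets:      Securities −126B
  Liabilities: Bank reserves +165B, Government deposits −291B
Change in total Riksbank assets = -126 billion.

-126 billion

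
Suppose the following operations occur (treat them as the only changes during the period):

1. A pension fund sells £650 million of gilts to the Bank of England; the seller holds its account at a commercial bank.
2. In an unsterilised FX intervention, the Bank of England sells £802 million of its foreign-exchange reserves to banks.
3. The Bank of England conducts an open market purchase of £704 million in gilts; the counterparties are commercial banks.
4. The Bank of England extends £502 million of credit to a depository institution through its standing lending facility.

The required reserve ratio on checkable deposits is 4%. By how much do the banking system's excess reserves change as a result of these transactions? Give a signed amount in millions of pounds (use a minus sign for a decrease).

Asset purchase (from non-banks) £650 million: reserves +£650M, deposits +£650M.
FX sale £802 million: reserves −£802M, deposits 0.
OMO purchase (from banks) £704 million: reserves +£704M, deposits 0.
Discount-window loan £502 million: reserves +£502M, deposits 0.
Totals: Δreserves = +£1054M, Δdeposits = +£650M.
Δrequired reserves = 4% × +£650M = +£26M.
Δexcess reserves = Δreserves − Δrequired = +£1054M − (+£26M) = +£1028 million.

+£1028 million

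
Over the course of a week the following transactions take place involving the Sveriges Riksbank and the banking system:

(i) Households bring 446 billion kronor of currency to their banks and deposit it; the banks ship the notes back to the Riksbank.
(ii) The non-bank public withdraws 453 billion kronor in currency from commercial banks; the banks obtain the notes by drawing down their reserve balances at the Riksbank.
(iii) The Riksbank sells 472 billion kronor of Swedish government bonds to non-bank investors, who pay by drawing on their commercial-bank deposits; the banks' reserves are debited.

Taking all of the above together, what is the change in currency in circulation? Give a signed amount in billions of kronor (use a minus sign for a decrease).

Currency deposit 446 billion kronor: notes return to the central bank → −446B.
Currency withdrawal 453 billion kronor: notes leave the central bank → +453B.
Asset sale (to non-banks) 472 billion kronor: no currency enters or leaves circulation → 0.
Net: −446 + 453 + 0 = +7 billion.

+7 billion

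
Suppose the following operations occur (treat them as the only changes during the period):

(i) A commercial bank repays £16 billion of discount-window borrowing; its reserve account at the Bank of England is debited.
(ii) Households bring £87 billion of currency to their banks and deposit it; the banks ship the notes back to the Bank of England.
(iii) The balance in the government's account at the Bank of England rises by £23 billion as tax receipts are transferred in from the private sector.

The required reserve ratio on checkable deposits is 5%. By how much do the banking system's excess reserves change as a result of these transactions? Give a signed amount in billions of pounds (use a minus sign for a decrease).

Discount-window repayment £16 billion: reserves −£16B, deposits 0.
Currency deposit £87 billion: reserves +£87B, deposits +£87B.
Government account inflow £23 billion: reserves −£23B, deposits −£23B.
Totals: Δreserves = +£48B, Δdeposits = +£64B.
Δrequired reserves = 5% × +£64B = +£3.2B.
Δexcess reserves = Δreserves − Δrequired = +£48B − (+£3.2B) = +£44.8 billion.

+£44.8 billion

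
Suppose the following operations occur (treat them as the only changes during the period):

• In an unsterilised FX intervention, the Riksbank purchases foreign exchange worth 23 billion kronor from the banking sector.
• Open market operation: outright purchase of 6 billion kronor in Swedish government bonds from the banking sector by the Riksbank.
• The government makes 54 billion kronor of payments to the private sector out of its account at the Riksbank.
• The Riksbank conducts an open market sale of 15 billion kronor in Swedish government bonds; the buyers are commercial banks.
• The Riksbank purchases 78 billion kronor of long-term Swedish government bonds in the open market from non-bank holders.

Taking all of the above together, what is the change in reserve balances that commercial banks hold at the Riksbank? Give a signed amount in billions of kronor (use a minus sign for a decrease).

Riksbank balance sheet:
  Assets:      Securities +69B, Foreign assets +23B
  Liabilities: Bank reserves +146B, Government deposits −54B
Commercial banking system:
  Assets:      Reserves at CB +146B, Securities +9B, Foreign assets −23B
  Liabilities: Checkable deposits +132B
So the change in reserve balances that commercial banks hold at the Riksbank is +146 billion.

+146 billion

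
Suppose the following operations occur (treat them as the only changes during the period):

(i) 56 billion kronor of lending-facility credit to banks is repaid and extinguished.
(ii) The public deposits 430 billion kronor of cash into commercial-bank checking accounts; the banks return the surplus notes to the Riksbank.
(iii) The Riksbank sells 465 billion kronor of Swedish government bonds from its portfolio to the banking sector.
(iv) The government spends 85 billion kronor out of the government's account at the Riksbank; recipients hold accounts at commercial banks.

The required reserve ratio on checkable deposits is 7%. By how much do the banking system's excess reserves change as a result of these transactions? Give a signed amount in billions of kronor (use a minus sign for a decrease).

Discount-window repayment 56 billion kronor: reserves −56B, deposits 0.
Currency deposit 430 billion kronor: reserves +430B, deposits +430B.
OMO sale (to banks) 465 billion kronor: reserves −465B, deposits 0.
Government spending 85 billion kronor: reserves +85B, deposits +85B.
Totals: Δreserves = −6B, Δdeposits = +515B.
Δrequired reserves = 7% × +515B = +36.05B.
Δexcess reserves = Δreserves − Δrequired = −6B − (+36.05B) = -42.05 billion.

-42.05 billion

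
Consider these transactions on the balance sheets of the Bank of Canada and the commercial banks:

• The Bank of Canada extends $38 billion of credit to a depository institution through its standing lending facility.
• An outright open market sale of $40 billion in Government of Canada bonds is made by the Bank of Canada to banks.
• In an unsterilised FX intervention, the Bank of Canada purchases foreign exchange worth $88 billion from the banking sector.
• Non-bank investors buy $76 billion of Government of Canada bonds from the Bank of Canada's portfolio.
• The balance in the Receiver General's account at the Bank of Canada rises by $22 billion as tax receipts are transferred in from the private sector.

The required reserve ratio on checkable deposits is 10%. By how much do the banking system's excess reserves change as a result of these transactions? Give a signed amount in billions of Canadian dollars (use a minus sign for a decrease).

Discount-window loan $38 billion: reserves +$38B, deposits 0.
OMO sale (to banks) $40 billion: reserves −$40B, deposits 0.
FX purchase $88 billion: reserves +$88B, deposits 0.
Asset sale (to non-banks) $76 billion: reserves −$76B, deposits −$76B.
Government account inflow $22 billion: reserves −$22B, deposits −$22B.
Totals: Δreserves = −$12B, Δdeposits = −$98B.
Δrequired reserves = 10% × −$98B = −$9.8B.
Δexcess reserves = Δreserves − Δrequired = −$12B − (−$9.8B) = -$2.2 billion.

-$2.2 billion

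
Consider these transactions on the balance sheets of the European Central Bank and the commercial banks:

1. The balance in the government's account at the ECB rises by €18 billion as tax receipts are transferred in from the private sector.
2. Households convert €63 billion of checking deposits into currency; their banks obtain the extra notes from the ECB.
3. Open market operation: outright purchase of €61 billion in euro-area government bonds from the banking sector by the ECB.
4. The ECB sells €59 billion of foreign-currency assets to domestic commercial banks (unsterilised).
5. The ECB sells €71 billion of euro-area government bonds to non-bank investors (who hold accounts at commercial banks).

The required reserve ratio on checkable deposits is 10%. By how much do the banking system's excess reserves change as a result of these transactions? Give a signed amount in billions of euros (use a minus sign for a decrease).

-€134.8 billion

Government account inflow €18 billion: reserves −€18B, deposits −€18B.
Currency withdrawal €63 billion: reserves −€63B, deposits −€63B.
OMO purchase (from banks) €61 billion: reserves +€61B, deposits 0.
FX sale €59 billion: reserves −€59B, deposits 0.
Asset sale (to non-banks) €71 billion: reserves −€71B, deposits −€71B.
Totals: Δreserves = −€150B, Δdeposits = −€152B.
Δrequired reserves = 10% × −€152B = −€15.2B.
Δexcess reserves = Δreserves − Δrequired = −€150B − (−€15.2B) = -€134.8 billion.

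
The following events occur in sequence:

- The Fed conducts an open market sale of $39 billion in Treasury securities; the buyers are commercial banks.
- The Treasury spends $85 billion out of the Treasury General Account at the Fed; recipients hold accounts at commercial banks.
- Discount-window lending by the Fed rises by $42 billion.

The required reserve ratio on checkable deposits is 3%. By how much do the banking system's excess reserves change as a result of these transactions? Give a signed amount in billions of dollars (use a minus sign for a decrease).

OMO sale (to banks) $39 billion: reserves −$39B, deposits 0.
Government spending $85 billion: reserves +$85B, deposits +$85B.
Discount-window loan $42 billion: reserves +$42B, deposits 0.
Totals: Δreserves = +$88B, Δdeposits = +$85B.
Δrequired reserves = 3% × +$85B = +$2.55B.
Δexcess reserves = Δreserves − Δrequired = +$88B − (+$2.55B) = +$85.45 billion.

+$85.45 billion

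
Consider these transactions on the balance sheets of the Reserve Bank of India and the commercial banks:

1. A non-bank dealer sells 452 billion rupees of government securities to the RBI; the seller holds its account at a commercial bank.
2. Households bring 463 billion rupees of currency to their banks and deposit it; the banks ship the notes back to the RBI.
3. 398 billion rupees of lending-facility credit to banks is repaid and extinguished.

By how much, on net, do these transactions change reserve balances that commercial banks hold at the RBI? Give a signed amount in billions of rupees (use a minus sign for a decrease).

Asset purchase (from non-banks) 452 billion rupees: the RBI pays by crediting reserve accounts → +452B.
Currency deposit 463 billion rupees: returned notes are swapped for reserve credit → +463B.
Discount-window repayment 398 billion rupees: repayment is debited from reserves → −398B.
Net: 452 + 463 − 398 = +517 billion.

+517 billion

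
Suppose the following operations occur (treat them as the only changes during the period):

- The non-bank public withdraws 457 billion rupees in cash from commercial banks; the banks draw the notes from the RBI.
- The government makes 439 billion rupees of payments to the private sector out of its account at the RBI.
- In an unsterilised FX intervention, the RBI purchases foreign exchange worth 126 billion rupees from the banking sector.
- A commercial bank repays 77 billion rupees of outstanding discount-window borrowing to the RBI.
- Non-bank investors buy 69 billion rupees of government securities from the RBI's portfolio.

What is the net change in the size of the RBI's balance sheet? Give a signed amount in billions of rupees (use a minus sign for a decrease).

-20 billion

RBI balance sheet:
  Assets:      Securities −69B, Loans to banks −77B, Foreign assets +126B
  Liabilities: Bank reserves −38B, Currency in circulation +457B, Government deposits −439B
Commercial banking system:
  Assets:      Reserves at CB −38B, Foreign assets −126B
  Liabilities: Checkable deposits −87B, Borrowings from CB −77B
Change in total RBI assets = -20 billion.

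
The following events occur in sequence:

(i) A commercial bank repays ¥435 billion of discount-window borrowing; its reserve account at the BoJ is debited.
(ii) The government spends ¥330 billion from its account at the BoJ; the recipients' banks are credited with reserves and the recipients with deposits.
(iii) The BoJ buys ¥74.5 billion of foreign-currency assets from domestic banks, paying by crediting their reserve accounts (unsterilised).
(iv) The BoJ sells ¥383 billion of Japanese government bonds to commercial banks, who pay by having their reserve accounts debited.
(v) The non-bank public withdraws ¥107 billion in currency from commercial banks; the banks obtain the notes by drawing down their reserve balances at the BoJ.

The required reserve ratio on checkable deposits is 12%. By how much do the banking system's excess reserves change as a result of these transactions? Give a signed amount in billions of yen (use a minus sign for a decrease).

Discount-window repayment ¥435 billion: reserves −¥435B, deposits 0.
Government spending ¥330 billion: reserves +¥330B, deposits +¥330B.
FX purchase ¥74.5 billion: reserves +¥74.5B, deposits 0.
OMO sale (to banks) ¥383 billion: reserves −¥383B, deposits 0.
Currency withdrawal ¥107 billion: reserves −¥107B, deposits −¥107B.
Totals: Δreserves = −¥520.5B, Δdeposits = +¥223B.
Δrequired reserves = 12% × +¥223B = +¥26.76B.
Δexcess reserves = Δreserves − Δrequired = −¥520.5B − (+¥26.76B) = -¥547.26 billion.

-¥547.26 billion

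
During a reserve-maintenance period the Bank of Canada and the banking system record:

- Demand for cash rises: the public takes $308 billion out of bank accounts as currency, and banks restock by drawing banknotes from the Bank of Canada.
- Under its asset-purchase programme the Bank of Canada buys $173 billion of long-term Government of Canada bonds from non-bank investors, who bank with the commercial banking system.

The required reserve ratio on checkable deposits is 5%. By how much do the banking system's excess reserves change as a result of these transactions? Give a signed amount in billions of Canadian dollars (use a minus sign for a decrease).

Currency withdrawal $308 billion: reserves −$308B, deposits −$308B.
Asset purchase (from non-banks) $173 billion: reserves +$173B, deposits +$173B.
Totals: Δreserves = −$135B, Δdeposits = −$135B.
Δrequired reserves = 5% × −$135B = −$6.75B.
Δexcess reserves = Δreserves − Δrequired = −$135B − (−$6.75B) = -$128.25 billion.

-$128.25 billion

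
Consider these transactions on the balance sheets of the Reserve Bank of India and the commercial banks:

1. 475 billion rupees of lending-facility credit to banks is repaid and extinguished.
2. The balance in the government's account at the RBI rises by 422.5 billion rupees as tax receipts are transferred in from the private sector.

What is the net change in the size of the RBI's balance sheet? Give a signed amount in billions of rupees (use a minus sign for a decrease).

Discount-window repayment 475 billion rupees: an RBI asset is shed → −475B.
Government account inflow 422.5 billion rupees: only the composition of liabilities changes → 0.
Net: −475 + 0 = -475 billion.

-475 billion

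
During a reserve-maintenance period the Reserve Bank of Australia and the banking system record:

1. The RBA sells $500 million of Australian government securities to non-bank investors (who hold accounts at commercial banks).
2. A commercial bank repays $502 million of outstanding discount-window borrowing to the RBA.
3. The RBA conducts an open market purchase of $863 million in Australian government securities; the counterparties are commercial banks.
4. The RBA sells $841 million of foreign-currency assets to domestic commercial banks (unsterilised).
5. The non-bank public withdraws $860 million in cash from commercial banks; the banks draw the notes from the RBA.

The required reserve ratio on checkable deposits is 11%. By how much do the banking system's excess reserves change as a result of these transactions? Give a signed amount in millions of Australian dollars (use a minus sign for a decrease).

Asset sale (to non-banks) $500 million: reserves −$500M, deposits −$500M.
Discount-window repayment $502 million: reserves −$502M, deposits 0.
OMO purchase (from banks) $863 million: reserves +$863M, deposits 0.
FX sale $841 million: reserves −$841M, deposits 0.
Currency withdrawal $860 million: reserves −$860M, deposits −$860M.
Totals: Δreserves = −$1840M, Δdeposits = −$1360M.
Δrequired reserves = 11% × −$1360M = −$149.6M.
Δexcess reserves = Δreserves − Δrequired = −$1840M − (−$149.6M) = -$1690.4 million.

-$1690.4 million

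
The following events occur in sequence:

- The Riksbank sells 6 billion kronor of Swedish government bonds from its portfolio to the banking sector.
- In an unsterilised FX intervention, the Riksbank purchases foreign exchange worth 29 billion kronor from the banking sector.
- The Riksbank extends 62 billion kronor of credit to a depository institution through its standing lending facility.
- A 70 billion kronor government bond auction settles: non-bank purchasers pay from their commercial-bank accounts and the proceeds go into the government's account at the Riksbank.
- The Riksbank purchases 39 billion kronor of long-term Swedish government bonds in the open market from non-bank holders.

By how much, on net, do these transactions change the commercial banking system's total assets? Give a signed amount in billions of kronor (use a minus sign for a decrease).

OMO sale (to banks) 6 billion kronor: just an asset swap on bank balance sheets → 0.
FX purchase 29 billion kronor: just an asset swap on bank balance sheets → 0.
Discount-window loan 62 billion kronor: bank balance sheets expand → +62B.
Government account inflow 70 billion kronor: bank balance sheets shrink → −70B.
Asset purchase (from non-banks) 39 billion kronor: bank balance sheets expand → +39B.
Net: 0 + 0 + 62 − 70 + 39 = +31 billion.

+31 billion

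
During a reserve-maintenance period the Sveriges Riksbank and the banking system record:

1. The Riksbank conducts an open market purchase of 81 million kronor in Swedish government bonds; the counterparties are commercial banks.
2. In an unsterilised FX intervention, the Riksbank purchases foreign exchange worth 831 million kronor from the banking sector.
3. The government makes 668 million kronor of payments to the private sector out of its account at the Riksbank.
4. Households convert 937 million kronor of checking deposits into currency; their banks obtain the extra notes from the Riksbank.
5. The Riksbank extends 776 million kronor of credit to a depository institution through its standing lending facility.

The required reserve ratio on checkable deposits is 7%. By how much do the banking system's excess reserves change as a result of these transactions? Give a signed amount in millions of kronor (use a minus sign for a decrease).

+1437.83 million

OMO purchase (from banks) 81 million kronor: reserves +81M, deposits 0.
FX purchase 831 million kronor: reserves +831M, deposits 0.
Government spending 668 million kronor: reserves +668M, deposits +668M.
Currency withdrawal 937 million kronor: reserves −937M, deposits −937M.
Discount-window loan 776 million kronor: reserves +776M, deposits 0.
Totals: Δreserves = +1419M, Δdeposits = −269M.
Δrequired reserves = 7% × −269M = −18.83M.
Δexcess reserves = Δreserves − Δrequired = +1419M − (−18.83M) = +1437.83 million.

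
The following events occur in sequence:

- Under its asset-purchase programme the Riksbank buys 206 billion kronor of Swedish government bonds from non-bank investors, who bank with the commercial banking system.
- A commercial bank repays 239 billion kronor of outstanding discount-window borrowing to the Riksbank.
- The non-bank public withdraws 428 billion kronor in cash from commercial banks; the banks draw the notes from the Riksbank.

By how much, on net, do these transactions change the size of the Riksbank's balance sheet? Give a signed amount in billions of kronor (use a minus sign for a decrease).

-33 billion

Riksbank balance sheet:
  Assets:      Securities +206B, Loans to banks −239B
  Liabilities: Bank reserves −461B, Currency in circulation +428B
Change in total Riksbank assets = -33 billion.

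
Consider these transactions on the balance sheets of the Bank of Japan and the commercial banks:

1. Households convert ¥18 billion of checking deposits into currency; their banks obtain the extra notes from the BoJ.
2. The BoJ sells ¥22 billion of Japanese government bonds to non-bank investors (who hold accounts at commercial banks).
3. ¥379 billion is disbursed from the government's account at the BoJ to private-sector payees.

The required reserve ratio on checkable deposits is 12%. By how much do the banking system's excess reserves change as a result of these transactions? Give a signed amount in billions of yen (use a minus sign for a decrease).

+¥298.32 billion

Currency withdrawal ¥18 billion: reserves −¥18B, deposits −¥18B.
Asset sale (to non-banks) ¥22 billion: reserves −¥22B, deposits −¥22B.
Government spending ¥379 billion: reserves +¥379B, deposits +¥379B.
Totals: Δreserves = +¥339B, Δdeposits = +¥339B.
Δrequired reserves = 12% × +¥339B = +¥40.68B.
Δexcess reserves = Δreserves − Δrequired = +¥339B − (+¥40.68B) = +¥298.32 billion.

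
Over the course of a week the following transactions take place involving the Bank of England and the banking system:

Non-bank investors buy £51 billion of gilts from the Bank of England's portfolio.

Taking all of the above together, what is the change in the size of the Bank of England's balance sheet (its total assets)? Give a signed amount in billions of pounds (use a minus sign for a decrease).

Asset sale (to non-banks) £51 billion: a Bank of England asset is shed → −£51B.

-£51 billion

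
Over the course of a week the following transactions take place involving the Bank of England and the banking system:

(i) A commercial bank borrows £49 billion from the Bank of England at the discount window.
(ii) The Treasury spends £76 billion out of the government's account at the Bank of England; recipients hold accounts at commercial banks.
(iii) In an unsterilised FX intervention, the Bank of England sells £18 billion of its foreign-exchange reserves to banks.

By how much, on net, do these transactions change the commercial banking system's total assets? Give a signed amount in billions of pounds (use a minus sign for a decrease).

+£125 billion

Bank of England balance sheet:
  Assets:      Loans to banks +£49B, Foreign assets −£18B
  Liabilities: Bank reserves +£107B, Government deposits −£76B
Commercial banking system:
  Assets:      Reserves at CB +£107B, Foreign assets +£18B
  Liabilities: Checkable deposits +£76B, Borrowings from CB +£49B
Change in total bank assets = +£125 billion.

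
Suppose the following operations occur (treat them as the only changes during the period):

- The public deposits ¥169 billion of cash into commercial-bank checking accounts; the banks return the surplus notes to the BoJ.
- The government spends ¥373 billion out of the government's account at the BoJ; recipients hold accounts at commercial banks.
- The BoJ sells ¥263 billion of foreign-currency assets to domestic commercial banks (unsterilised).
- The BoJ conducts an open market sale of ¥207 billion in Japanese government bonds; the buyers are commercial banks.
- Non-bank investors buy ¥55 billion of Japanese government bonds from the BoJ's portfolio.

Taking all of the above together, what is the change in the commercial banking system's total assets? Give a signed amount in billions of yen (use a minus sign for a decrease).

+¥487 billion

BoJ balance sheet:
  Assets:      Securities −¥262B, Foreign assets −¥263B
  Liabilities: Bank reserves +¥17B, Currency in circulation −¥169B, Government deposits −¥373B
Commercial banking system:
  Assets:      Reserves at CB +¥17B, Securities +¥207B, Foreign assets +¥263B
  Liabilities: Checkable deposits +¥487B
Change in total bank assets = +¥487 billion.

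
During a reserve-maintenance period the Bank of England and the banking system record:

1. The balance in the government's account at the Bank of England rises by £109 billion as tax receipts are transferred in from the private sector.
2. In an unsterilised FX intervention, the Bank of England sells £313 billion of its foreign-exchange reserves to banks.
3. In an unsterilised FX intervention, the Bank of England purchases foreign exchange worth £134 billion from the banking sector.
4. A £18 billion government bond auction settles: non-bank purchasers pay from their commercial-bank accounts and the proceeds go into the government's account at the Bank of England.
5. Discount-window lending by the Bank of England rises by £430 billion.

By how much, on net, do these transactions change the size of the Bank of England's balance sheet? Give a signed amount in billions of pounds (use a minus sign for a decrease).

Government account inflow £109 billion: only the composition of liabilities changes → 0.
FX sale £313 billion: a Bank of England asset is shed → −£313B.
FX purchase £134 billion: a Bank of England asset is acquired → +£134B.
Government account inflow £18 billion: only the composition of liabilities changes → 0.
Discount-window loan £430 billion: a Bank of England asset is acquired → +£430B.
Net: 0 − 313 + 134 + 0 + 430 = +£251 billion.

+£251 billion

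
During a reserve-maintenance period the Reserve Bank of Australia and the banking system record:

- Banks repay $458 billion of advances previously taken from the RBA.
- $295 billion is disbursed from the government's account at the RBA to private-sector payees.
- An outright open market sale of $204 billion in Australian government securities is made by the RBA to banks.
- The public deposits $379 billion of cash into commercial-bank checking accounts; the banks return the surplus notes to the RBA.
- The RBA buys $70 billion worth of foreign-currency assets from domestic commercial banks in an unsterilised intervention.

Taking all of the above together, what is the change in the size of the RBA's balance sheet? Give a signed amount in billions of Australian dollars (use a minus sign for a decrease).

-$592 billion

RBA balance sheet:
  Assets:      Securities −$204B, Loans to banks −$458B, Foreign assets +$70B
  Liabilities: Bank reserves +$82B, Currency in circulation −$379B, Government deposits −$295B
Change in total RBA assets = -$592 billion.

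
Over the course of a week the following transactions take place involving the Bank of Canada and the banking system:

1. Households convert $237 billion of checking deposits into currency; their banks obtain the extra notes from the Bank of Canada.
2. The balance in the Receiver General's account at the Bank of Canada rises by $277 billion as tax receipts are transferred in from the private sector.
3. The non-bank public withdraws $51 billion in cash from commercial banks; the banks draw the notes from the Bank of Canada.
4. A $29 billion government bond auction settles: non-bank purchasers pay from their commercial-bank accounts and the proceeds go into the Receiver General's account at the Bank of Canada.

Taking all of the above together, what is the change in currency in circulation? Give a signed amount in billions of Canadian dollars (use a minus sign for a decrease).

Currency withdrawal $237 billion: notes leave the central bank → +$237B.
Government account inflow $277 billion: no currency enters or leaves circulation → 0.
Currency withdrawal $51 billion: notes leave the central bank → +$51B.
Government account inflow $29 billion: no currency enters or leaves circulation → 0.
Net: 237 + 0 + 51 + 0 = +$288 billion.

+$288 billion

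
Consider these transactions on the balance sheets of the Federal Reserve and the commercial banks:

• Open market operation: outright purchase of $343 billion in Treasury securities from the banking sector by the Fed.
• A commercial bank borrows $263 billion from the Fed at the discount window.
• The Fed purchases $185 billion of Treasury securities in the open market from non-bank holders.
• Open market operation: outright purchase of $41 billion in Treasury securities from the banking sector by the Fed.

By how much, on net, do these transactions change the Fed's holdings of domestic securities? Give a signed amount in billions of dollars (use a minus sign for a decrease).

Fed balance sheet:
  Assets:      Securities +$569B, Loans to banks +$263B
  Liabilities: Bank reserves +$832B
So the change in the Fed's holdings of domestic securities is +$569 billion.

+$569 billion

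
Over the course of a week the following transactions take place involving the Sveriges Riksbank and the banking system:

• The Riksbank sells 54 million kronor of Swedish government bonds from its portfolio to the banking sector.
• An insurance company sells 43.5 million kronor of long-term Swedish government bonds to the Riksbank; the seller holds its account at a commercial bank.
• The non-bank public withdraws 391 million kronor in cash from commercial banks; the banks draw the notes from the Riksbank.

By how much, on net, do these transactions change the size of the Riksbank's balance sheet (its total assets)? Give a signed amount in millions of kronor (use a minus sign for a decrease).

OMO sale (to banks) 54 million kronor: a Riksbank asset is shed → −54M.
Asset purchase (from non-banks) 43.5 million kronor: a Riksbank asset is acquired → +43.5M.
Currency withdrawal 391 million kronor: only the composition of liabilities changes → 0.
Net: −54 + 43.5 + 0 = -10.5 million.

-10.5 million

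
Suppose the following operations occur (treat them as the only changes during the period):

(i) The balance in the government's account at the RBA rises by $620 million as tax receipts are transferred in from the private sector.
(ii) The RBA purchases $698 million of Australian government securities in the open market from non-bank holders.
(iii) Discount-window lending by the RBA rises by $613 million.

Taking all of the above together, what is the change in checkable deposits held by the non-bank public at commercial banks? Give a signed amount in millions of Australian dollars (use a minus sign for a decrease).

RBA balance sheet:
  Assets:      Securities +$698M, Loans to banks +$613M
  Liabilities: Bank reserves +$691M, Government deposits +$620M
Commercial banking system:
  Assets:      Reserves at CB +$691M
  Liabilities: Checkable deposits +$78M, Borrowings from CB +$613M
So the change in checkable deposits held by the non-bank public at commercial banks is +$78 million.

+$78 million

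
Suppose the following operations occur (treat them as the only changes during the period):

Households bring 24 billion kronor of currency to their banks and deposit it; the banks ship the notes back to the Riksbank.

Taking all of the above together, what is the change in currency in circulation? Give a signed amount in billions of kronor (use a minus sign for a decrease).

-24 billion

Currency deposit 24 billion kronor: notes return to the central bank → −24B.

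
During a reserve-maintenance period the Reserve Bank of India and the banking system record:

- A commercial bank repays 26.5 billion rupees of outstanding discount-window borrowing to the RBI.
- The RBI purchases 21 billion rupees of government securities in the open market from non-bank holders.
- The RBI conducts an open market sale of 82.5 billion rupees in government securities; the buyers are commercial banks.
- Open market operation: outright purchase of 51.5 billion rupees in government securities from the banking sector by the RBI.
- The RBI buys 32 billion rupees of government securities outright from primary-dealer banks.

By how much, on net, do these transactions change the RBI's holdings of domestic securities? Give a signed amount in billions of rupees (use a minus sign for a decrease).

RBI balance sheet:
  Assets:      Securities +22B, Loans to banks −26.5B
  Liabilities: Bank reserves −4.5B
So the change in the RBI's holdings of domestic securities is +22 billion.

+22 billion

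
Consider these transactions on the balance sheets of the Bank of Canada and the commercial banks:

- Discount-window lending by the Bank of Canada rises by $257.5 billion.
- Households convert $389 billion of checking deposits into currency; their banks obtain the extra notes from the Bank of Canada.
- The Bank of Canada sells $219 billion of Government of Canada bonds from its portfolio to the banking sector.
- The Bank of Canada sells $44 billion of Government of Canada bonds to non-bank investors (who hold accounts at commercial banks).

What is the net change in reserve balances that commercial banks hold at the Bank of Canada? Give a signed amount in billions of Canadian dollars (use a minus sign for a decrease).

Discount-window loan $257.5 billion: the loan is credited to the bank's reserve account → +$257.5B.
Currency withdrawal $389 billion: banks swap reserves for currency → −$389B.
OMO sale (to banks) $219 billion: the buying banks pay out of their reserve balances → −$219B.
Asset sale (to non-banks) $44 billion: the non-bank buyers' banks settle from reserves → −$44B.
Net: 257.5 − 389 − 219 − 44 = -$394.5 billion.

-$394.5 billion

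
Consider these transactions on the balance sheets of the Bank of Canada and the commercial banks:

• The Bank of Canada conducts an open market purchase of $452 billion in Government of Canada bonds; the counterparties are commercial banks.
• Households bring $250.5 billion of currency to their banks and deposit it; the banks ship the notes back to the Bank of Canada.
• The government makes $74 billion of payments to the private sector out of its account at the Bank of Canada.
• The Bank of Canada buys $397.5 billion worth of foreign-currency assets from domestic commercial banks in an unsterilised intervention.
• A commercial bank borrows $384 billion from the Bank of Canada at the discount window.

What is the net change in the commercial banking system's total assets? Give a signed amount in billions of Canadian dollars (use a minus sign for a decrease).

+$708.5 billion

OMO purchase (from banks) $452 billion: just an asset swap on bank balance sheets → 0.
Currency deposit $250.5 billion: bank balance sheets expand → +$250.5B.
Government spending $74 billion: bank balance sheets expand → +$74B.
FX purchase $397.5 billion: just an asset swap on bank balance sheets → 0.
Discount-window loan $384 billion: bank balance sheets expand → +$384B.
Net: 0 + 250.5 + 74 + 0 + 384 = +$708.5 billion.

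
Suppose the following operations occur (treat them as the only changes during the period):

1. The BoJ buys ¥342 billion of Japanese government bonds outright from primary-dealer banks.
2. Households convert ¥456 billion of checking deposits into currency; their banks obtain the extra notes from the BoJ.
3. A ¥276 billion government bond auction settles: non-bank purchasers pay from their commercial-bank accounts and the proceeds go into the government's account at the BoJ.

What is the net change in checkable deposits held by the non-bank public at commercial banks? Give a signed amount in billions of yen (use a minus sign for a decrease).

-¥732 billion

OMO purchase (from banks) ¥342 billion: the counterparty is a bank, so public deposits are unchanged → 0.
Currency withdrawal ¥456 billion: non-bank counterparties' bank balances fall → −¥456B.
Government account inflow ¥276 billion: non-bank counterparties' bank balances fall → −¥276B.
Net: 0 − 456 − 276 = -¥732 billion.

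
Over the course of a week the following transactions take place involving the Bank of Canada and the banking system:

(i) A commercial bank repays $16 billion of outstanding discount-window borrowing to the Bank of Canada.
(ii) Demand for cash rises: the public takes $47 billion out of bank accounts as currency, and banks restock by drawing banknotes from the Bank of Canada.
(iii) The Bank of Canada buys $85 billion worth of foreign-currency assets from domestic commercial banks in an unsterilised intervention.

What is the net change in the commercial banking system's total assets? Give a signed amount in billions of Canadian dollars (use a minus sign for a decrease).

Discount-window repayment $16 billion: bank balance sheets shrink → −$16B.
Currency withdrawal $47 billion: bank balance sheets shrink → −$47B.
FX purchase $85 billion: just an asset swap on bank balance sheets → 0.
Net: −16 − 47 + 0 = -$63 billion.

-$63 billion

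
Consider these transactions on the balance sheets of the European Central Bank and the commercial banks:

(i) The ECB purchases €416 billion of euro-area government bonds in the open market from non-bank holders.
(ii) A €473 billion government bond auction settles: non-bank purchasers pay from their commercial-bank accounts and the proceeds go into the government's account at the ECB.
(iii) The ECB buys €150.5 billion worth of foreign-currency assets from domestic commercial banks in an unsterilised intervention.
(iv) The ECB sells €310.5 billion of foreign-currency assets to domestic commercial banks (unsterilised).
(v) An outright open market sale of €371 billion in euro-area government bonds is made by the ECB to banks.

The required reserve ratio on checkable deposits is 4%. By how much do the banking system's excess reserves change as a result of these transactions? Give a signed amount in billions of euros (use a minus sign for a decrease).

Asset purchase (from non-banks) €416 billion: reserves +€416B, deposits +€416B.
Government account inflow €473 billion: reserves −€473B, deposits −€473B.
FX purchase €150.5 billion: reserves +€150.5B, deposits 0.
FX sale €310.5 billion: reserves −€310.5B, deposits 0.
OMO sale (to banks) €371 billion: reserves −€371B, deposits 0.
Totals: Δreserves = −€588B, Δdeposits = −€57B.
Δrequired reserves = 4% × −€57B = −€2.28B.
Δexcess reserves = Δreserves − Δrequired = −€588B − (−€2.28B) = -€585.72 billion.

-€585.72 billion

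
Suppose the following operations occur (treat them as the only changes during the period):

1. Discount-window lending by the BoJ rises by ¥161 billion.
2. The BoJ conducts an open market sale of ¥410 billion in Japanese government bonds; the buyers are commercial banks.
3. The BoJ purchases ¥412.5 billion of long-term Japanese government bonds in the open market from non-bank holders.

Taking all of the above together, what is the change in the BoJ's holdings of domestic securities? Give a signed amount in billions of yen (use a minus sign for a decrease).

+¥2.5 billion

BoJ balance sheet:
  Assets:      Securities +¥2.5B, Loans to banks +¥161B
  Liabilities: Bank reserves +¥163.5B
Commercial banking system:
  Assets:      Reserves at CB +¥163.5B, Securities +¥410B
  Liabilities: Checkable deposits +¥412.5B, Borrowings from CB +¥161B
So the change in the BoJ's holdings of domestic securities is +¥2.5 billion.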